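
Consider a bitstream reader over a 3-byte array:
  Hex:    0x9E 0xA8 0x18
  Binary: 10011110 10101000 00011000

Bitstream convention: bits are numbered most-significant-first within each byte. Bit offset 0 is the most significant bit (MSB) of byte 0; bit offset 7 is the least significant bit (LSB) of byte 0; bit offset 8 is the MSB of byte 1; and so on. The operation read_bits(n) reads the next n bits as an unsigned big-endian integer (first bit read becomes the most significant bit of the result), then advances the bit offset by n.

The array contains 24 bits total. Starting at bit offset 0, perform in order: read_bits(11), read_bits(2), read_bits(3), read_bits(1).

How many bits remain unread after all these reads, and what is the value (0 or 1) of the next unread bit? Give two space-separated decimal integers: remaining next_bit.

Read 1: bits[0:11] width=11 -> value=1269 (bin 10011110101); offset now 11 = byte 1 bit 3; 13 bits remain
Read 2: bits[11:13] width=2 -> value=1 (bin 01); offset now 13 = byte 1 bit 5; 11 bits remain
Read 3: bits[13:16] width=3 -> value=0 (bin 000); offset now 16 = byte 2 bit 0; 8 bits remain
Read 4: bits[16:17] width=1 -> value=0 (bin 0); offset now 17 = byte 2 bit 1; 7 bits remain

Answer: 7 0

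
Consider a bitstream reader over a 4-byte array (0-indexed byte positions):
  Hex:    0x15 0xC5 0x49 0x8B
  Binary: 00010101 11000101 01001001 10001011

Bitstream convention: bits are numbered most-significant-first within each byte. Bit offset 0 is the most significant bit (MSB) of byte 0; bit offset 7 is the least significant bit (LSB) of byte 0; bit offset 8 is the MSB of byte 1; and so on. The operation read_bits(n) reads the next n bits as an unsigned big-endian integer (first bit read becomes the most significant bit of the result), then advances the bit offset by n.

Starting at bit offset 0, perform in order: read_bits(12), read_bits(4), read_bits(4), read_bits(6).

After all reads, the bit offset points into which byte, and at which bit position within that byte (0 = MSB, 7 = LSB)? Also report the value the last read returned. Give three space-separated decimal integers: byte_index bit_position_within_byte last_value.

Answer: 3 2 38

Derivation:
Read 1: bits[0:12] width=12 -> value=348 (bin 000101011100); offset now 12 = byte 1 bit 4; 20 bits remain
Read 2: bits[12:16] width=4 -> value=5 (bin 0101); offset now 16 = byte 2 bit 0; 16 bits remain
Read 3: bits[16:20] width=4 -> value=4 (bin 0100); offset now 20 = byte 2 bit 4; 12 bits remain
Read 4: bits[20:26] width=6 -> value=38 (bin 100110); offset now 26 = byte 3 bit 2; 6 bits remain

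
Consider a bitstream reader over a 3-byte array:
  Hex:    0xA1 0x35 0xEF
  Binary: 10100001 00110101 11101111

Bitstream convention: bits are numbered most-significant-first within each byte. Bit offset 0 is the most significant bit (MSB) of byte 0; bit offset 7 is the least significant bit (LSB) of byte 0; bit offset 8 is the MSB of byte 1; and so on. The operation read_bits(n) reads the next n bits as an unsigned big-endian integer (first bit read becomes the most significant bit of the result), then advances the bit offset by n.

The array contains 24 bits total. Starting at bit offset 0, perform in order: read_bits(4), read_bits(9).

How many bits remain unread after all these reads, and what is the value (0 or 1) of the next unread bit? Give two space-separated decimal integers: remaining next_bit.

Read 1: bits[0:4] width=4 -> value=10 (bin 1010); offset now 4 = byte 0 bit 4; 20 bits remain
Read 2: bits[4:13] width=9 -> value=38 (bin 000100110); offset now 13 = byte 1 bit 5; 11 bits remain

Answer: 11 1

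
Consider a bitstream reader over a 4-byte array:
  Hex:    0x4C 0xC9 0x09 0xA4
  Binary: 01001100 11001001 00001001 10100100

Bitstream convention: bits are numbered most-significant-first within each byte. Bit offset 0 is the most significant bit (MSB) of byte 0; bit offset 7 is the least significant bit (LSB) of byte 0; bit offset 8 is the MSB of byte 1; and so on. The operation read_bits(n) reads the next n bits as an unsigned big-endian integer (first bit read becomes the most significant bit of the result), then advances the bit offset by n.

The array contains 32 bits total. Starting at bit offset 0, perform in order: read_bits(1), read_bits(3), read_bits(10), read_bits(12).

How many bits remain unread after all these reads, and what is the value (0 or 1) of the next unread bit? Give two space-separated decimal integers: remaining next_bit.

Read 1: bits[0:1] width=1 -> value=0 (bin 0); offset now 1 = byte 0 bit 1; 31 bits remain
Read 2: bits[1:4] width=3 -> value=4 (bin 100); offset now 4 = byte 0 bit 4; 28 bits remain
Read 3: bits[4:14] width=10 -> value=818 (bin 1100110010); offset now 14 = byte 1 bit 6; 18 bits remain
Read 4: bits[14:26] width=12 -> value=1062 (bin 010000100110); offset now 26 = byte 3 bit 2; 6 bits remain

Answer: 6 1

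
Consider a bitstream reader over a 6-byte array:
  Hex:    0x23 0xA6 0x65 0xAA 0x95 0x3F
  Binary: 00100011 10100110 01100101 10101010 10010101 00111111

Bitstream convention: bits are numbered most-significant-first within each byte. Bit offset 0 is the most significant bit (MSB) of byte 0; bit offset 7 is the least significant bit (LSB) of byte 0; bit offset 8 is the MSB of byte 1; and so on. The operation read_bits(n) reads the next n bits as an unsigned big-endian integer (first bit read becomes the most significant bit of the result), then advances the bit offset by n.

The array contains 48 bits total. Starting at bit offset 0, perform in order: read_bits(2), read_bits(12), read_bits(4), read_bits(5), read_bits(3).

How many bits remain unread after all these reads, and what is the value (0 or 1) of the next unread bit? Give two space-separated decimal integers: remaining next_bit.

Answer: 22 1

Derivation:
Read 1: bits[0:2] width=2 -> value=0 (bin 00); offset now 2 = byte 0 bit 2; 46 bits remain
Read 2: bits[2:14] width=12 -> value=2281 (bin 100011101001); offset now 14 = byte 1 bit 6; 34 bits remain
Read 3: bits[14:18] width=4 -> value=9 (bin 1001); offset now 18 = byte 2 bit 2; 30 bits remain
Read 4: bits[18:23] width=5 -> value=18 (bin 10010); offset now 23 = byte 2 bit 7; 25 bits remain
Read 5: bits[23:26] width=3 -> value=6 (bin 110); offset now 26 = byte 3 bit 2; 22 bits remain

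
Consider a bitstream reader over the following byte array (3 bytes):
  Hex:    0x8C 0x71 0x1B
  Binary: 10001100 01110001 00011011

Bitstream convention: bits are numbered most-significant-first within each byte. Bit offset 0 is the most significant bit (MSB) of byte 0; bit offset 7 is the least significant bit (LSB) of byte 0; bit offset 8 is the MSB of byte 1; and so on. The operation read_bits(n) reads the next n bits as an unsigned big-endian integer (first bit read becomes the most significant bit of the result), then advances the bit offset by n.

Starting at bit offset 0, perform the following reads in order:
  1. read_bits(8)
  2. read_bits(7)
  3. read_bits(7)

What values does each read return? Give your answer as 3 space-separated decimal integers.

Answer: 140 56 70

Derivation:
Read 1: bits[0:8] width=8 -> value=140 (bin 10001100); offset now 8 = byte 1 bit 0; 16 bits remain
Read 2: bits[8:15] width=7 -> value=56 (bin 0111000); offset now 15 = byte 1 bit 7; 9 bits remain
Read 3: bits[15:22] width=7 -> value=70 (bin 1000110); offset now 22 = byte 2 bit 6; 2 bits remain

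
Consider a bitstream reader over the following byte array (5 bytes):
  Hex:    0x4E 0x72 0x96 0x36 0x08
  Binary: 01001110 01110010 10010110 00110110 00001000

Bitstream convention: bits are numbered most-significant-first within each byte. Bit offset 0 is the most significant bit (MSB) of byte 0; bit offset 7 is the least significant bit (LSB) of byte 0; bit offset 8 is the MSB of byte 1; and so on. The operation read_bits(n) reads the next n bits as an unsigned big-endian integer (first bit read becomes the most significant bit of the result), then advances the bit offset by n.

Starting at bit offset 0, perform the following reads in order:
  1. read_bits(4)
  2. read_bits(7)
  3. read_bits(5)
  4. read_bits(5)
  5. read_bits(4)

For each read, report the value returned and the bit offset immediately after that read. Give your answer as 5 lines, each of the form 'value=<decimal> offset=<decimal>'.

Answer: value=4 offset=4
value=115 offset=11
value=18 offset=16
value=18 offset=21
value=12 offset=25

Derivation:
Read 1: bits[0:4] width=4 -> value=4 (bin 0100); offset now 4 = byte 0 bit 4; 36 bits remain
Read 2: bits[4:11] width=7 -> value=115 (bin 1110011); offset now 11 = byte 1 bit 3; 29 bits remain
Read 3: bits[11:16] width=5 -> value=18 (bin 10010); offset now 16 = byte 2 bit 0; 24 bits remain
Read 4: bits[16:21] width=5 -> value=18 (bin 10010); offset now 21 = byte 2 bit 5; 19 bits remain
Read 5: bits[21:25] width=4 -> value=12 (bin 1100); offset now 25 = byte 3 bit 1; 15 bits remain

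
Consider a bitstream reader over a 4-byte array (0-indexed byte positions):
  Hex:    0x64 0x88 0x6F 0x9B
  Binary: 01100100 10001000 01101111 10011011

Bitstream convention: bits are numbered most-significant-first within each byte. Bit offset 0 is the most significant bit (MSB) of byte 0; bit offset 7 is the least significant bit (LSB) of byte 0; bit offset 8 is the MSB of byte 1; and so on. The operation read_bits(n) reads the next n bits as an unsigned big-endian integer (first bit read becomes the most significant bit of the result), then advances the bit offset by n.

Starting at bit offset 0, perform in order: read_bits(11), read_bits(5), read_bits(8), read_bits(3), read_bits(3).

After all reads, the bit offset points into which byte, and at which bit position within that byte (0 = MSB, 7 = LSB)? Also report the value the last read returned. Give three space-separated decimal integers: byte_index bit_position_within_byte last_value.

Answer: 3 6 6

Derivation:
Read 1: bits[0:11] width=11 -> value=804 (bin 01100100100); offset now 11 = byte 1 bit 3; 21 bits remain
Read 2: bits[11:16] width=5 -> value=8 (bin 01000); offset now 16 = byte 2 bit 0; 16 bits remain
Read 3: bits[16:24] width=8 -> value=111 (bin 01101111); offset now 24 = byte 3 bit 0; 8 bits remain
Read 4: bits[24:27] width=3 -> value=4 (bin 100); offset now 27 = byte 3 bit 3; 5 bits remain
Read 5: bits[27:30] width=3 -> value=6 (bin 110); offset now 30 = byte 3 bit 6; 2 bits remain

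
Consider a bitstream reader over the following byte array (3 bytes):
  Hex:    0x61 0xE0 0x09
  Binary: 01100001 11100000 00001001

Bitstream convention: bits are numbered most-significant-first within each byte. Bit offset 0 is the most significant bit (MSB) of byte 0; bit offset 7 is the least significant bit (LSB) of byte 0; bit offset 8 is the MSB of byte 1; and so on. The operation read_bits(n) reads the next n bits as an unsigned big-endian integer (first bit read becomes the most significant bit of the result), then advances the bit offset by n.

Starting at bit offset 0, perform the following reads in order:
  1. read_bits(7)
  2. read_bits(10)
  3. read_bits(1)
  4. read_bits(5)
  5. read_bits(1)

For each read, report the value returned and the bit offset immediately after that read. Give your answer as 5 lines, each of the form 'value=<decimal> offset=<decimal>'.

Read 1: bits[0:7] width=7 -> value=48 (bin 0110000); offset now 7 = byte 0 bit 7; 17 bits remain
Read 2: bits[7:17] width=10 -> value=960 (bin 1111000000); offset now 17 = byte 2 bit 1; 7 bits remain
Read 3: bits[17:18] width=1 -> value=0 (bin 0); offset now 18 = byte 2 bit 2; 6 bits remain
Read 4: bits[18:23] width=5 -> value=4 (bin 00100); offset now 23 = byte 2 bit 7; 1 bits remain
Read 5: bits[23:24] width=1 -> value=1 (bin 1); offset now 24 = byte 3 bit 0; 0 bits remain

Answer: value=48 offset=7
value=960 offset=17
value=0 offset=18
value=4 offset=23
value=1 offset=24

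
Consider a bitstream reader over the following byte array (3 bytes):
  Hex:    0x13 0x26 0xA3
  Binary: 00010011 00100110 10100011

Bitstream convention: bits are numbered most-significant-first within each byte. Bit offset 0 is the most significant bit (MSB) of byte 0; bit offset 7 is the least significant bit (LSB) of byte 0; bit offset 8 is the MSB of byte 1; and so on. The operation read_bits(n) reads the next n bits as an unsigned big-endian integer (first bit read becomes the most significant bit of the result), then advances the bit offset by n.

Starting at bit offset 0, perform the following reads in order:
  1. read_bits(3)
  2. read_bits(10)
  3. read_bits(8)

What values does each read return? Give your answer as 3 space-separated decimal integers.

Read 1: bits[0:3] width=3 -> value=0 (bin 000); offset now 3 = byte 0 bit 3; 21 bits remain
Read 2: bits[3:13] width=10 -> value=612 (bin 1001100100); offset now 13 = byte 1 bit 5; 11 bits remain
Read 3: bits[13:21] width=8 -> value=212 (bin 11010100); offset now 21 = byte 2 bit 5; 3 bits remain

Answer: 0 612 212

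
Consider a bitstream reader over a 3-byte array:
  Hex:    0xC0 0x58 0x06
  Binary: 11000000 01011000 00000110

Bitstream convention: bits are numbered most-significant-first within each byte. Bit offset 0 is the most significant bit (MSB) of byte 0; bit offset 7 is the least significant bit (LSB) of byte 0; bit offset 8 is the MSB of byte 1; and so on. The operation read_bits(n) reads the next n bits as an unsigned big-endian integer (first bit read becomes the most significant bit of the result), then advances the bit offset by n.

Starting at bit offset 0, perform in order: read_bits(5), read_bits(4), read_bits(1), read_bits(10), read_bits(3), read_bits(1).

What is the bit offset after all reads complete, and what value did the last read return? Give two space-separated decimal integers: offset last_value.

Answer: 24 0

Derivation:
Read 1: bits[0:5] width=5 -> value=24 (bin 11000); offset now 5 = byte 0 bit 5; 19 bits remain
Read 2: bits[5:9] width=4 -> value=0 (bin 0000); offset now 9 = byte 1 bit 1; 15 bits remain
Read 3: bits[9:10] width=1 -> value=1 (bin 1); offset now 10 = byte 1 bit 2; 14 bits remain
Read 4: bits[10:20] width=10 -> value=384 (bin 0110000000); offset now 20 = byte 2 bit 4; 4 bits remain
Read 5: bits[20:23] width=3 -> value=3 (bin 011); offset now 23 = byte 2 bit 7; 1 bits remain
Read 6: bits[23:24] width=1 -> value=0 (bin 0); offset now 24 = byte 3 bit 0; 0 bits remain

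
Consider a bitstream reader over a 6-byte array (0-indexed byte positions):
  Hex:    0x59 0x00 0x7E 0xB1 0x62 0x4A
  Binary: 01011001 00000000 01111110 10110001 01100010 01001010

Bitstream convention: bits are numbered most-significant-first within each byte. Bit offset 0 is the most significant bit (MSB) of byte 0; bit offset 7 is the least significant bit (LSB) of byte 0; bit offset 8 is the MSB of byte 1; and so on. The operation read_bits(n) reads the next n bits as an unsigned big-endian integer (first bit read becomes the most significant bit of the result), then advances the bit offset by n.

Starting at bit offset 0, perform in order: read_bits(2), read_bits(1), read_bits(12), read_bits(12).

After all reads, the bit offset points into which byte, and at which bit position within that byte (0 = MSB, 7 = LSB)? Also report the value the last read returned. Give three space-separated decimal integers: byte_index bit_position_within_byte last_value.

Answer: 3 3 1013

Derivation:
Read 1: bits[0:2] width=2 -> value=1 (bin 01); offset now 2 = byte 0 bit 2; 46 bits remain
Read 2: bits[2:3] width=1 -> value=0 (bin 0); offset now 3 = byte 0 bit 3; 45 bits remain
Read 3: bits[3:15] width=12 -> value=3200 (bin 110010000000); offset now 15 = byte 1 bit 7; 33 bits remain
Read 4: bits[15:27] width=12 -> value=1013 (bin 001111110101); offset now 27 = byte 3 bit 3; 21 bits remain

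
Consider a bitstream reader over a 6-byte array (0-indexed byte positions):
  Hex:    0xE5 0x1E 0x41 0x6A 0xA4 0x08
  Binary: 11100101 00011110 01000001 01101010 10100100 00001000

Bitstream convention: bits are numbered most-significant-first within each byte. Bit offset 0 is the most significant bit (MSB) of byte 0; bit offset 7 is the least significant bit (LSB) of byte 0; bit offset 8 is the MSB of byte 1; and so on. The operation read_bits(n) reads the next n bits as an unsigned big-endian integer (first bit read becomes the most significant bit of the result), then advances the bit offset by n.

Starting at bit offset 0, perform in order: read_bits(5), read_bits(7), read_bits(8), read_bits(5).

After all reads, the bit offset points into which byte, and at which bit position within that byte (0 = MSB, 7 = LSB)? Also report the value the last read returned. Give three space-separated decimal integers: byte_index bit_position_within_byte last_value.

Read 1: bits[0:5] width=5 -> value=28 (bin 11100); offset now 5 = byte 0 bit 5; 43 bits remain
Read 2: bits[5:12] width=7 -> value=81 (bin 1010001); offset now 12 = byte 1 bit 4; 36 bits remain
Read 3: bits[12:20] width=8 -> value=228 (bin 11100100); offset now 20 = byte 2 bit 4; 28 bits remain
Read 4: bits[20:25] width=5 -> value=2 (bin 00010); offset now 25 = byte 3 bit 1; 23 bits remain

Answer: 3 1 2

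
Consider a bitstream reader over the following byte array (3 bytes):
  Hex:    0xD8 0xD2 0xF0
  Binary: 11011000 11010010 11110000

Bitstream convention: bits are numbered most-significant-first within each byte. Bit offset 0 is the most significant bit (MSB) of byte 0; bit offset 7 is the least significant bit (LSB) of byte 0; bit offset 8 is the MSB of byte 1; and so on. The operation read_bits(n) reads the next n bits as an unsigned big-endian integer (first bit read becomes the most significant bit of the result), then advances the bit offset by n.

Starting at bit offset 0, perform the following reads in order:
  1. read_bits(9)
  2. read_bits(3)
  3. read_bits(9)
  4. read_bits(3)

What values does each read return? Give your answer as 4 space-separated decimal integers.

Answer: 433 5 94 0

Derivation:
Read 1: bits[0:9] width=9 -> value=433 (bin 110110001); offset now 9 = byte 1 bit 1; 15 bits remain
Read 2: bits[9:12] width=3 -> value=5 (bin 101); offset now 12 = byte 1 bit 4; 12 bits remain
Read 3: bits[12:21] width=9 -> value=94 (bin 001011110); offset now 21 = byte 2 bit 5; 3 bits remain
Read 4: bits[21:24] width=3 -> value=0 (bin 000); offset now 24 = byte 3 bit 0; 0 bits remain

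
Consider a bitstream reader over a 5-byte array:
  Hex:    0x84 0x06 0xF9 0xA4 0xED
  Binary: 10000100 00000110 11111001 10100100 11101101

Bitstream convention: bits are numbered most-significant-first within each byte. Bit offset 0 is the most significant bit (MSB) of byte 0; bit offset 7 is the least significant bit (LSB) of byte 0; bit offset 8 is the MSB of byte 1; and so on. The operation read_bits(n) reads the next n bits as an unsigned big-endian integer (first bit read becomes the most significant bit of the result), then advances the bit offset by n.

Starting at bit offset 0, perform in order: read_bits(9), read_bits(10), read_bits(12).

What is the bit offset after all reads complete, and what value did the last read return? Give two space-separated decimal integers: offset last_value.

Read 1: bits[0:9] width=9 -> value=264 (bin 100001000); offset now 9 = byte 1 bit 1; 31 bits remain
Read 2: bits[9:19] width=10 -> value=55 (bin 0000110111); offset now 19 = byte 2 bit 3; 21 bits remain
Read 3: bits[19:31] width=12 -> value=3282 (bin 110011010010); offset now 31 = byte 3 bit 7; 9 bits remain

Answer: 31 3282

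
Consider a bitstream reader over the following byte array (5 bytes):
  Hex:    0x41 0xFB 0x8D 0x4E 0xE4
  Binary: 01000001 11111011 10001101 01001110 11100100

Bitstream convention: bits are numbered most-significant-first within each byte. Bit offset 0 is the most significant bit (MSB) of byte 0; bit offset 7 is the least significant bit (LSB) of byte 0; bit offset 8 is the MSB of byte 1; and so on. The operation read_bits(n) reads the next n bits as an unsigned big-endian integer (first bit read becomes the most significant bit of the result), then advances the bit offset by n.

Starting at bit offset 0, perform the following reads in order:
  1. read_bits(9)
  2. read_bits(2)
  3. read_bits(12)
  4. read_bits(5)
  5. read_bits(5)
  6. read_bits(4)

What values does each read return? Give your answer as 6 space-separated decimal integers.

Answer: 131 3 3526 20 29 12

Derivation:
Read 1: bits[0:9] width=9 -> value=131 (bin 010000011); offset now 9 = byte 1 bit 1; 31 bits remain
Read 2: bits[9:11] width=2 -> value=3 (bin 11); offset now 11 = byte 1 bit 3; 29 bits remain
Read 3: bits[11:23] width=12 -> value=3526 (bin 110111000110); offset now 23 = byte 2 bit 7; 17 bits remain
Read 4: bits[23:28] width=5 -> value=20 (bin 10100); offset now 28 = byte 3 bit 4; 12 bits remain
Read 5: bits[28:33] width=5 -> value=29 (bin 11101); offset now 33 = byte 4 bit 1; 7 bits remain
Read 6: bits[33:37] width=4 -> value=12 (bin 1100); offset now 37 = byte 4 bit 5; 3 bits remain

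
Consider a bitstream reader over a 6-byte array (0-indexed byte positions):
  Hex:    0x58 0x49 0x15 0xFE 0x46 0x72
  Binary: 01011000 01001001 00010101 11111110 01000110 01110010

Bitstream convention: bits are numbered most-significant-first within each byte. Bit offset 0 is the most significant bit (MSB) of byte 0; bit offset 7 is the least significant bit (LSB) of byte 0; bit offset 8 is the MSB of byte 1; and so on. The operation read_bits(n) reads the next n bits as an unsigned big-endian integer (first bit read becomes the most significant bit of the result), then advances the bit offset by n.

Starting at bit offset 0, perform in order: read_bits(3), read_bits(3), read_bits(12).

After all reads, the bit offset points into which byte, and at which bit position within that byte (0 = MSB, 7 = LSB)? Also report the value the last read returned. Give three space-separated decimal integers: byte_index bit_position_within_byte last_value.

Answer: 2 2 292

Derivation:
Read 1: bits[0:3] width=3 -> value=2 (bin 010); offset now 3 = byte 0 bit 3; 45 bits remain
Read 2: bits[3:6] width=3 -> value=6 (bin 110); offset now 6 = byte 0 bit 6; 42 bits remain
Read 3: bits[6:18] width=12 -> value=292 (bin 000100100100); offset now 18 = byte 2 bit 2; 30 bits remain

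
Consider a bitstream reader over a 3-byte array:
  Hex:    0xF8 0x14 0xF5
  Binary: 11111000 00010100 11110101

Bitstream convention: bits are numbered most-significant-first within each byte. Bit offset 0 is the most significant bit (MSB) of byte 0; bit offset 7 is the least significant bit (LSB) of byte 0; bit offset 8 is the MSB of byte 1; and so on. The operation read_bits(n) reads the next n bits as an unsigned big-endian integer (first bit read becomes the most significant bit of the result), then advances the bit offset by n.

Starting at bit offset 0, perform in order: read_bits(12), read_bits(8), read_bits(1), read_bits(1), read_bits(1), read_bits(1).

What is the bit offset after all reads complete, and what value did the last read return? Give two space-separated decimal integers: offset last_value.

Read 1: bits[0:12] width=12 -> value=3969 (bin 111110000001); offset now 12 = byte 1 bit 4; 12 bits remain
Read 2: bits[12:20] width=8 -> value=79 (bin 01001111); offset now 20 = byte 2 bit 4; 4 bits remain
Read 3: bits[20:21] width=1 -> value=0 (bin 0); offset now 21 = byte 2 bit 5; 3 bits remain
Read 4: bits[21:22] width=1 -> value=1 (bin 1); offset now 22 = byte 2 bit 6; 2 bits remain
Read 5: bits[22:23] width=1 -> value=0 (bin 0); offset now 23 = byte 2 bit 7; 1 bits remain
Read 6: bits[23:24] width=1 -> value=1 (bin 1); offset now 24 = byte 3 bit 0; 0 bits remain

Answer: 24 1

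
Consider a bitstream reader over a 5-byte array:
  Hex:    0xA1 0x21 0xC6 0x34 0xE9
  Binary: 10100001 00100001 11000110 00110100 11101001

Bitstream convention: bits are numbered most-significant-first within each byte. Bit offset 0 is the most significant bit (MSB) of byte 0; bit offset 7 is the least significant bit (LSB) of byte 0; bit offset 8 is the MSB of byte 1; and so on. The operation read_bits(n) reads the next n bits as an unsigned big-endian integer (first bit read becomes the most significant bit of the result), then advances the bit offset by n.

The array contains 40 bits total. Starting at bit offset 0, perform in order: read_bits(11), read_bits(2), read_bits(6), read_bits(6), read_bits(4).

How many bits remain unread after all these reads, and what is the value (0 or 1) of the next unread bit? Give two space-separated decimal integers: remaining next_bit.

Answer: 11 1

Derivation:
Read 1: bits[0:11] width=11 -> value=1289 (bin 10100001001); offset now 11 = byte 1 bit 3; 29 bits remain
Read 2: bits[11:13] width=2 -> value=0 (bin 00); offset now 13 = byte 1 bit 5; 27 bits remain
Read 3: bits[13:19] width=6 -> value=14 (bin 001110); offset now 19 = byte 2 bit 3; 21 bits remain
Read 4: bits[19:25] width=6 -> value=12 (bin 001100); offset now 25 = byte 3 bit 1; 15 bits remain
Read 5: bits[25:29] width=4 -> value=6 (bin 0110); offset now 29 = byte 3 bit 5; 11 bits remain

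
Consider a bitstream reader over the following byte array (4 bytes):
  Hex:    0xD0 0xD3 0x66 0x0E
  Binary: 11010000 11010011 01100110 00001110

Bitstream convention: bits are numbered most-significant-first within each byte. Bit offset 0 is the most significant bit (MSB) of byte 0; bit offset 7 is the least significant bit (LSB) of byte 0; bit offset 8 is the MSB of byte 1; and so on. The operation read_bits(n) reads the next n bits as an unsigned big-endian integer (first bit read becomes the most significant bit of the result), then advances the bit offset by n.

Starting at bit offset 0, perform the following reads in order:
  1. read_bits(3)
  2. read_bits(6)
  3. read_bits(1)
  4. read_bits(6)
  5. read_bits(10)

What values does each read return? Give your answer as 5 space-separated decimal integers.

Answer: 6 33 1 19 408

Derivation:
Read 1: bits[0:3] width=3 -> value=6 (bin 110); offset now 3 = byte 0 bit 3; 29 bits remain
Read 2: bits[3:9] width=6 -> value=33 (bin 100001); offset now 9 = byte 1 bit 1; 23 bits remain
Read 3: bits[9:10] width=1 -> value=1 (bin 1); offset now 10 = byte 1 bit 2; 22 bits remain
Read 4: bits[10:16] width=6 -> value=19 (bin 010011); offset now 16 = byte 2 bit 0; 16 bits remain
Read 5: bits[16:26] width=10 -> value=408 (bin 0110011000); offset now 26 = byte 3 bit 2; 6 bits remain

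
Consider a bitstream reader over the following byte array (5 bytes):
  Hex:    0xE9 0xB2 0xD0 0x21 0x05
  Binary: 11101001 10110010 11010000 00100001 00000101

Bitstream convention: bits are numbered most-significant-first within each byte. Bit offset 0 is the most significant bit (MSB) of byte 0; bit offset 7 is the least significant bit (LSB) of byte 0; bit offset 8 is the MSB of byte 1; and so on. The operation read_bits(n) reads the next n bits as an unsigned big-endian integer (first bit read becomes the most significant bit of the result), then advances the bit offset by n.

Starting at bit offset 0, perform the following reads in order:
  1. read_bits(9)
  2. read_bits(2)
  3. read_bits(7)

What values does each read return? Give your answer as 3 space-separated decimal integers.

Answer: 467 1 75

Derivation:
Read 1: bits[0:9] width=9 -> value=467 (bin 111010011); offset now 9 = byte 1 bit 1; 31 bits remain
Read 2: bits[9:11] width=2 -> value=1 (bin 01); offset now 11 = byte 1 bit 3; 29 bits remain
Read 3: bits[11:18] width=7 -> value=75 (bin 1001011); offset now 18 = byte 2 bit 2; 22 bits remain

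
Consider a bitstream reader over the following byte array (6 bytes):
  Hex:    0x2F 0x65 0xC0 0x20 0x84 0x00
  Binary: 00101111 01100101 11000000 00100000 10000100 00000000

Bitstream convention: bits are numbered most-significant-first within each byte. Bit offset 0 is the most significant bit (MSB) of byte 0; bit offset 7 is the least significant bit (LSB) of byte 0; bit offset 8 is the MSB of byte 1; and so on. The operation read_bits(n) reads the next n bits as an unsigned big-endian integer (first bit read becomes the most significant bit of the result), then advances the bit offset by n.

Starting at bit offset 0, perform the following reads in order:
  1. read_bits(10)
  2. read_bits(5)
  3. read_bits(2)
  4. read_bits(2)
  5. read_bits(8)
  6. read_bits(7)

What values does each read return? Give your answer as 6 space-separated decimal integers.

Answer: 189 18 3 2 1 2

Derivation:
Read 1: bits[0:10] width=10 -> value=189 (bin 0010111101); offset now 10 = byte 1 bit 2; 38 bits remain
Read 2: bits[10:15] width=5 -> value=18 (bin 10010); offset now 15 = byte 1 bit 7; 33 bits remain
Read 3: bits[15:17] width=2 -> value=3 (bin 11); offset now 17 = byte 2 bit 1; 31 bits remain
Read 4: bits[17:19] width=2 -> value=2 (bin 10); offset now 19 = byte 2 bit 3; 29 bits remain
Read 5: bits[19:27] width=8 -> value=1 (bin 00000001); offset now 27 = byte 3 bit 3; 21 bits remain
Read 6: bits[27:34] width=7 -> value=2 (bin 0000010); offset now 34 = byte 4 bit 2; 14 bits remain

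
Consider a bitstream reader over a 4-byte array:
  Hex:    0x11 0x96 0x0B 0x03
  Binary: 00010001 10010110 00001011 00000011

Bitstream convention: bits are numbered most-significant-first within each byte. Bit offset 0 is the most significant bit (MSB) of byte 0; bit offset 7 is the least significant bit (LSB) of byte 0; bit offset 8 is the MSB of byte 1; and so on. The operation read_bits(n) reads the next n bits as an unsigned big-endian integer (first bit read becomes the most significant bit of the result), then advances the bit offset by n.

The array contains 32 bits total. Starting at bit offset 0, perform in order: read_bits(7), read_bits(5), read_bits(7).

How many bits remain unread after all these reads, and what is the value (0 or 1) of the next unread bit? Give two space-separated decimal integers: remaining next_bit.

Answer: 13 0

Derivation:
Read 1: bits[0:7] width=7 -> value=8 (bin 0001000); offset now 7 = byte 0 bit 7; 25 bits remain
Read 2: bits[7:12] width=5 -> value=25 (bin 11001); offset now 12 = byte 1 bit 4; 20 bits remain
Read 3: bits[12:19] width=7 -> value=48 (bin 0110000); offset now 19 = byte 2 bit 3; 13 bits remain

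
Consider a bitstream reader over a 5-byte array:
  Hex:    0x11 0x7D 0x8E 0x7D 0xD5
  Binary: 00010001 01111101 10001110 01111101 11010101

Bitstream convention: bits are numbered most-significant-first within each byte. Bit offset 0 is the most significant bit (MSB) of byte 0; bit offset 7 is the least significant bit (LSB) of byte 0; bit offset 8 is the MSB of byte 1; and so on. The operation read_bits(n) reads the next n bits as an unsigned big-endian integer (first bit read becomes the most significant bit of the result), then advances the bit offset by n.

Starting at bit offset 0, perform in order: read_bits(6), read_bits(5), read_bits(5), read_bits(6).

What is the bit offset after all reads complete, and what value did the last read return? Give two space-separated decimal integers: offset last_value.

Read 1: bits[0:6] width=6 -> value=4 (bin 000100); offset now 6 = byte 0 bit 6; 34 bits remain
Read 2: bits[6:11] width=5 -> value=11 (bin 01011); offset now 11 = byte 1 bit 3; 29 bits remain
Read 3: bits[11:16] width=5 -> value=29 (bin 11101); offset now 16 = byte 2 bit 0; 24 bits remain
Read 4: bits[16:22] width=6 -> value=35 (bin 100011); offset now 22 = byte 2 bit 6; 18 bits remain

Answer: 22 35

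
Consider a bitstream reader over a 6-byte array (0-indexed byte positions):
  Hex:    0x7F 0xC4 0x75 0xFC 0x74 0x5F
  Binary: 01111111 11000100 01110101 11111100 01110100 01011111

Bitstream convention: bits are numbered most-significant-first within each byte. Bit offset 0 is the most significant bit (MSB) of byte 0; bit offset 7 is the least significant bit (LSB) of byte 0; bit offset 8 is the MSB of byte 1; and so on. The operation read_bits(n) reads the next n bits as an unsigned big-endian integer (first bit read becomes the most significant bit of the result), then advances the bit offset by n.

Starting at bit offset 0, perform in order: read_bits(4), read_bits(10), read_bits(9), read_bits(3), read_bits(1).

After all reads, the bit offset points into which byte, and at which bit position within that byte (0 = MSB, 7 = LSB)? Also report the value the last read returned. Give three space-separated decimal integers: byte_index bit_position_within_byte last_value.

Answer: 3 3 1

Derivation:
Read 1: bits[0:4] width=4 -> value=7 (bin 0111); offset now 4 = byte 0 bit 4; 44 bits remain
Read 2: bits[4:14] width=10 -> value=1009 (bin 1111110001); offset now 14 = byte 1 bit 6; 34 bits remain
Read 3: bits[14:23] width=9 -> value=58 (bin 000111010); offset now 23 = byte 2 bit 7; 25 bits remain
Read 4: bits[23:26] width=3 -> value=7 (bin 111); offset now 26 = byte 3 bit 2; 22 bits remain
Read 5: bits[26:27] width=1 -> value=1 (bin 1); offset now 27 = byte 3 bit 3; 21 bits remain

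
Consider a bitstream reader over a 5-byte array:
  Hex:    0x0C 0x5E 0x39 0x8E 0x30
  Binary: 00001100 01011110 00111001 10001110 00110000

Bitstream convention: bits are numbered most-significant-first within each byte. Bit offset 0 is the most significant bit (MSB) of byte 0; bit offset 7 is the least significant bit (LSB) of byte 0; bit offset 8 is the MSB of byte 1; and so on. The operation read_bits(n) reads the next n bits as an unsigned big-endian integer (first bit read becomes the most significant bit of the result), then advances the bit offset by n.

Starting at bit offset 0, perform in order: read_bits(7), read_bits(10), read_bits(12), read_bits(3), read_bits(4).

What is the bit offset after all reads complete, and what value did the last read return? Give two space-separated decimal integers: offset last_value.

Answer: 36 3

Derivation:
Read 1: bits[0:7] width=7 -> value=6 (bin 0000110); offset now 7 = byte 0 bit 7; 33 bits remain
Read 2: bits[7:17] width=10 -> value=188 (bin 0010111100); offset now 17 = byte 2 bit 1; 23 bits remain
Read 3: bits[17:29] width=12 -> value=1841 (bin 011100110001); offset now 29 = byte 3 bit 5; 11 bits remain
Read 4: bits[29:32] width=3 -> value=6 (bin 110); offset now 32 = byte 4 bit 0; 8 bits remain
Read 5: bits[32:36] width=4 -> value=3 (bin 0011); offset now 36 = byte 4 bit 4; 4 bits remain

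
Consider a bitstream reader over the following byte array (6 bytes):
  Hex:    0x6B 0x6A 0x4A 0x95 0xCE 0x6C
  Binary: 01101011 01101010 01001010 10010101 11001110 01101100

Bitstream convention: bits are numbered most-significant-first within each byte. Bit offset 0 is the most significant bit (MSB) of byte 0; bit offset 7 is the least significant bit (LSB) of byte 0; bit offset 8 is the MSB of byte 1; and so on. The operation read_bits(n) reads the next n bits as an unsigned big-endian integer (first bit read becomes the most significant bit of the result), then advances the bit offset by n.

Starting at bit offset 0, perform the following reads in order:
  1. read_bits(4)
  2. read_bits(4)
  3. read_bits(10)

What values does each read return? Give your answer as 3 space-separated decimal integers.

Answer: 6 11 425

Derivation:
Read 1: bits[0:4] width=4 -> value=6 (bin 0110); offset now 4 = byte 0 bit 4; 44 bits remain
Read 2: bits[4:8] width=4 -> value=11 (bin 1011); offset now 8 = byte 1 bit 0; 40 bits remain
Read 3: bits[8:18] width=10 -> value=425 (bin 0110101001); offset now 18 = byte 2 bit 2; 30 bits remain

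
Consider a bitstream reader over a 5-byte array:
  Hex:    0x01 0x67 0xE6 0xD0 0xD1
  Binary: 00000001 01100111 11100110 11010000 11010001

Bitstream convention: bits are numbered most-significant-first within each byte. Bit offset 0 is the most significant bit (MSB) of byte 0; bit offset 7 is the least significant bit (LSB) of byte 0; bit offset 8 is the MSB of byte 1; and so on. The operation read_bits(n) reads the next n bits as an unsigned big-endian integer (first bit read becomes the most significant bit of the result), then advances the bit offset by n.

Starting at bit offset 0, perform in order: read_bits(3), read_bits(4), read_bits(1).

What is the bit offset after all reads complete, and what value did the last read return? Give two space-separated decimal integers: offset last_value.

Read 1: bits[0:3] width=3 -> value=0 (bin 000); offset now 3 = byte 0 bit 3; 37 bits remain
Read 2: bits[3:7] width=4 -> value=0 (bin 0000); offset now 7 = byte 0 bit 7; 33 bits remain
Read 3: bits[7:8] width=1 -> value=1 (bin 1); offset now 8 = byte 1 bit 0; 32 bits remain

Answer: 8 1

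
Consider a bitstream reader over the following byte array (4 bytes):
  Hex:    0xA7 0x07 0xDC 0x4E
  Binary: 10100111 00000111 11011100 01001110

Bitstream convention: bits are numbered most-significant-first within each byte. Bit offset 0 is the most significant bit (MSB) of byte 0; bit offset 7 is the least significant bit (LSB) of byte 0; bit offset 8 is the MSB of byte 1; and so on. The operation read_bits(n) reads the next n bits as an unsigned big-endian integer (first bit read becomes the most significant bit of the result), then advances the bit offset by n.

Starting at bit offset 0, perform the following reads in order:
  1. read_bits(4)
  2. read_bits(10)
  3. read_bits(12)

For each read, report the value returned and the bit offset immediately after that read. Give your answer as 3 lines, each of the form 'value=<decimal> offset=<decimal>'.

Read 1: bits[0:4] width=4 -> value=10 (bin 1010); offset now 4 = byte 0 bit 4; 28 bits remain
Read 2: bits[4:14] width=10 -> value=449 (bin 0111000001); offset now 14 = byte 1 bit 6; 18 bits remain
Read 3: bits[14:26] width=12 -> value=3953 (bin 111101110001); offset now 26 = byte 3 bit 2; 6 bits remain

Answer: value=10 offset=4
value=449 offset=14
value=3953 offset=26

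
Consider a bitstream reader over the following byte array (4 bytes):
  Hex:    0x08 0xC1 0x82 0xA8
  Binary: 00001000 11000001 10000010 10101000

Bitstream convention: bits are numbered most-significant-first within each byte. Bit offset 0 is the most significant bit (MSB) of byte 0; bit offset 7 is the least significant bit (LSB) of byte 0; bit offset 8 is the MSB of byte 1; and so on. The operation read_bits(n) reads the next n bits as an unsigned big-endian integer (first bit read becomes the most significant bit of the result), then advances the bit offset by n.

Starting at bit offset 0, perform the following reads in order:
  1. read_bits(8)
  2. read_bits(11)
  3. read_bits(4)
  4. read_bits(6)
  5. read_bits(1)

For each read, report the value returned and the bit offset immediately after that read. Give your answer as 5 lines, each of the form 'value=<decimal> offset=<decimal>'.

Answer: value=8 offset=8
value=1548 offset=19
value=1 offset=23
value=21 offset=29
value=0 offset=30

Derivation:
Read 1: bits[0:8] width=8 -> value=8 (bin 00001000); offset now 8 = byte 1 bit 0; 24 bits remain
Read 2: bits[8:19] width=11 -> value=1548 (bin 11000001100); offset now 19 = byte 2 bit 3; 13 bits remain
Read 3: bits[19:23] width=4 -> value=1 (bin 0001); offset now 23 = byte 2 bit 7; 9 bits remain
Read 4: bits[23:29] width=6 -> value=21 (bin 010101); offset now 29 = byte 3 bit 5; 3 bits remain
Read 5: bits[29:30] width=1 -> value=0 (bin 0); offset now 30 = byte 3 bit 6; 2 bits remain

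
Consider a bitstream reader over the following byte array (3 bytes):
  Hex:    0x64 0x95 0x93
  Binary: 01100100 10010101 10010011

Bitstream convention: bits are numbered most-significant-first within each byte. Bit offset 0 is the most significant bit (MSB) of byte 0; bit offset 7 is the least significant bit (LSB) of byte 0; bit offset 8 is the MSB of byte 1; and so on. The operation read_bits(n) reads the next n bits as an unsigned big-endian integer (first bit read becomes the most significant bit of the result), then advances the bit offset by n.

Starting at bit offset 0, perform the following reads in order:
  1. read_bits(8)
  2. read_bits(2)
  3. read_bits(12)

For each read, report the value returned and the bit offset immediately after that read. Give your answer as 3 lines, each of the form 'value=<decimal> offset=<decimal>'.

Read 1: bits[0:8] width=8 -> value=100 (bin 01100100); offset now 8 = byte 1 bit 0; 16 bits remain
Read 2: bits[8:10] width=2 -> value=2 (bin 10); offset now 10 = byte 1 bit 2; 14 bits remain
Read 3: bits[10:22] width=12 -> value=1380 (bin 010101100100); offset now 22 = byte 2 bit 6; 2 bits remain

Answer: value=100 offset=8
value=2 offset=10
value=1380 offset=22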